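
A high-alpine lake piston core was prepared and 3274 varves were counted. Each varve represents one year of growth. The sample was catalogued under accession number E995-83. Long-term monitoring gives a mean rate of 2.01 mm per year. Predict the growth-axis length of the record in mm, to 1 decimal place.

The record spans 3274 years at 2.01 mm per year.
3274 years at 2.01 mm/year gives 2.01 × 3274 = 6580.7 mm.

6580.7 mm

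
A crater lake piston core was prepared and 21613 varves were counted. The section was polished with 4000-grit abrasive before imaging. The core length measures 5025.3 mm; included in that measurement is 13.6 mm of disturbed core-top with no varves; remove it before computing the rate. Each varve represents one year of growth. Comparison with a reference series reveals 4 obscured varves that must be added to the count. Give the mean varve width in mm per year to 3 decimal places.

Correcting the raw count gives 21613 + 4 = 21617 true varves.
Net length = 5025.3 − 13.6 = 5011.7 mm.
Extension rate ≈ 5011.7 / 21617 = 0.232 mm per year.

0.232 mm per year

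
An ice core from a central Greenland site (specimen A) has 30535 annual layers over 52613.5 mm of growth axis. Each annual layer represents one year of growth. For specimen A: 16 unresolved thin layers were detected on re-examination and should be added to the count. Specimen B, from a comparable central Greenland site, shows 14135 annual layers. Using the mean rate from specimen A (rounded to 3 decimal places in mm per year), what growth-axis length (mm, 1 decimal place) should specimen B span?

Specimen A: adjusted count: 30535 + 16 = 30551 annual layers.
A: 52613.5 mm over 30551 years gives 52613.5 / 30551 ≈ 1.722 mm per year.
For B, 1.722 mm/year × 14135 years = 24340.5 mm.

24340.5 mm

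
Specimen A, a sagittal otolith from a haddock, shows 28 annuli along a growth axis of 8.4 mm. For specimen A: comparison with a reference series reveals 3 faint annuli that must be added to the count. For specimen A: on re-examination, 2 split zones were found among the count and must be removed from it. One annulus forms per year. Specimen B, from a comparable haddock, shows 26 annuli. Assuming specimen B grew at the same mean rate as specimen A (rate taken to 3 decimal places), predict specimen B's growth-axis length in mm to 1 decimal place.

7.5 mm

Specimen A: adjusted count: 28 − 2 + 3 = 29 annuli.
A: Extension rate ≈ 8.4 / 29 = 0.290 mm per year.
For B, 0.290 mm/year × 26 years = 7.5 mm.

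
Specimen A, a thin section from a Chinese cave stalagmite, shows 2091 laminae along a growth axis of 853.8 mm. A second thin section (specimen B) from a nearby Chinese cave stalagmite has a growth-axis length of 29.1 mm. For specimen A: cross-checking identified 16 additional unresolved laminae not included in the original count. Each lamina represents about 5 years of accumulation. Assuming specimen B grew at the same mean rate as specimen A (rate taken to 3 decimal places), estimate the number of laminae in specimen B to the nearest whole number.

Specimen A: true lamina count = 2091 + 16 = 2107.
Specimen A: multiplying by 5 years per lamina: 2107 × 5 = 10535 years.
A: Mean rate = 853.8 mm / 10535 years ≈ 0.081 mm/year.
B spans 29.1 / 0.081 = 359.26 years; at 5 years per lamina that is 359.26 / 5 ≈ 72 laminae.

72 laminae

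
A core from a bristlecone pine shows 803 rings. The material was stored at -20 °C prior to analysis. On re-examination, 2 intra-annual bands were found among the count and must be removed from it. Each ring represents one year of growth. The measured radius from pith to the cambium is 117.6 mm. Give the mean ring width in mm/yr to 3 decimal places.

After corrections the count is 803 − 2 = 801 rings.
117.6 mm over 801 years gives 117.6 / 801 ≈ 0.147 mm/yr.

0.147 mm/yr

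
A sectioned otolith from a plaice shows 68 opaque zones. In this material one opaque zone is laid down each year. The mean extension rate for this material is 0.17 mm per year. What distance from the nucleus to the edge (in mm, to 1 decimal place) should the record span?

The record spans 68 years at 0.17 mm per year.
68 years at 0.17 mm/year gives 0.17 × 68 = 11.6 mm.

11.6 mm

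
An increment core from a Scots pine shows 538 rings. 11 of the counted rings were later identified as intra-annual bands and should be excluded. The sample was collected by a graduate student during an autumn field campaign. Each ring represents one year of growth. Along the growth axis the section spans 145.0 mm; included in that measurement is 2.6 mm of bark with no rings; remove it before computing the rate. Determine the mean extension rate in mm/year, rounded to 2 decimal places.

Adjusted count: 538 − 11 = 527 rings.
Net length = 145.0 − 2.6 = 142.4 mm.
142.4 mm over 527 years gives 142.4 / 527 ≈ 0.27 mm/year.

0.27 mm/year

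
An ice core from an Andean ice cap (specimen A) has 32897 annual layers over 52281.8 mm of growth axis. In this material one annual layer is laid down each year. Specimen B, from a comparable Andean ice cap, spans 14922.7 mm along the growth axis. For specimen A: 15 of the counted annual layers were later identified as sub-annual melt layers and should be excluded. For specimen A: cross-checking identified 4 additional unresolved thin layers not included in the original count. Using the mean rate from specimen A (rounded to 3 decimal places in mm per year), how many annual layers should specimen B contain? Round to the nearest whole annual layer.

Specimen A: adjusted count: 32897 − 15 + 4 = 32886 annual layers.
A: 52281.8 mm over 32886 years gives 52281.8 / 32886 ≈ 1.590 mm per year.
For B, 14922.7 / 1.590 = 9385.35 years ≈ 9385 annual layers.

9385 annual layers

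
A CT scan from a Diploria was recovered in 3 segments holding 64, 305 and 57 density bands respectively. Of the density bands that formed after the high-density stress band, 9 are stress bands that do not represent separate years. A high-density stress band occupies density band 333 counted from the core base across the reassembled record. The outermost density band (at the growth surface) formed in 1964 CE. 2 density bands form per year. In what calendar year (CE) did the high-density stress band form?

1922 CE

Total density bands = 64 + 305 + 57 = 426.
Between density band 333 and the growth surface there are 426 − 333 = 93 density bands.
Removing the 9 false density bands leaves 93 − 9 = 84 true density bands beyond the high-density stress band.
Dividing by 2 density bands per year: 84 / 2 = 42 years.
Counting back 42 years from 1964 CE places the high-density stress band in 1964 − 42 = 1922 CE.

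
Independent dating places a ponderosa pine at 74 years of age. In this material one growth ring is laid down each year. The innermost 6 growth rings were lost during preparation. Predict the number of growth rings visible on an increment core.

Expected growth rings over 74 years: 74.
Less the 6 uncaptured growth rings: 74 − 6 = 68.

68 growth rings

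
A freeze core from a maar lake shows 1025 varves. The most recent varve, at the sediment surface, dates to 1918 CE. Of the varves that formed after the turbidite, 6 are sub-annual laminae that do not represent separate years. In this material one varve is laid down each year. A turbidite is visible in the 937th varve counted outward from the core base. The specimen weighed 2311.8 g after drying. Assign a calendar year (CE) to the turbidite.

1836 CE

Between varve 937 and the sediment surface there are 1025 − 937 = 88 varves.
88 − 6 false = 82 true varves after the turbidite.
1918 − 82 = 1836 CE.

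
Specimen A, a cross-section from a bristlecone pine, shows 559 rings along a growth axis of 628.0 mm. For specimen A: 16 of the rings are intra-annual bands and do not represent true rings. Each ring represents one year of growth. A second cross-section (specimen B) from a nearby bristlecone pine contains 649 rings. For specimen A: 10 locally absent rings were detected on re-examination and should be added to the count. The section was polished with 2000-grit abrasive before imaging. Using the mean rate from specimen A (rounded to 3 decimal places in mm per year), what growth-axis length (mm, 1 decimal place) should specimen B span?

737.3 mm

Specimen A: adjusted count: 559 − 16 + 10 = 553 rings.
A: 628.0 mm over 553 years gives 628.0 / 553 ≈ 1.136 mm per year.
For B, 1.136 mm/year × 649 years = 737.3 mm.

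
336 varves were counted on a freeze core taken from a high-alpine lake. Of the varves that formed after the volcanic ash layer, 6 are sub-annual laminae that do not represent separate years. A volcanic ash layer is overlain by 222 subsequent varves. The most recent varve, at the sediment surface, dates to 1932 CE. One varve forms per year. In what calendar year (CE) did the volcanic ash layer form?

222 varves post-date the volcanic ash layer.
Excluding 6 false varves: 222 − 6 = 216.
Counting back 216 years from 1932 CE places the volcanic ash layer in 1932 − 216 = 1716 CE.

1716 CE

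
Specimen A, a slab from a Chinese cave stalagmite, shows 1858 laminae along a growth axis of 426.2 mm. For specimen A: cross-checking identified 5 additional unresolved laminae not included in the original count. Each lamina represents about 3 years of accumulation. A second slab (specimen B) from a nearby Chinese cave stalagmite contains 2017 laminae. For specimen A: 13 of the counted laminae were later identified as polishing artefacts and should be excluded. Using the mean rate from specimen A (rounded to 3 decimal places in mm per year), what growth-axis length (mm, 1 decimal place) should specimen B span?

465.9 mm

Specimen A: correcting the raw count gives 1858 − 13 + 5 = 1850 true laminae.
Specimen A: multiplying by 3 years per lamina: 1850 × 3 = 5550 years.
A: Mean rate = 426.2 mm / 5550 years ≈ 0.077 mm/year.
Specimen B: 2017 laminae at 3 years each span 2017 × 3 = 6051 years. Length of B = 0.077 × 6051 = 465.9 mm.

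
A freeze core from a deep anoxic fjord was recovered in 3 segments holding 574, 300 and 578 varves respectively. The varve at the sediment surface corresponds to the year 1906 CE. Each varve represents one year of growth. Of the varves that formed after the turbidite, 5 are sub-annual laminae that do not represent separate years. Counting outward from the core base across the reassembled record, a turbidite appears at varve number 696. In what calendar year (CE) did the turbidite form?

1155 CE

Total varves = 574 + 300 + 578 = 1452.
The turbidite sits at varve 696 from the core base, so 1452 − 696 = 756 varves formed after it.
Removing the 5 false varves leaves 756 − 5 = 751 true varves beyond the turbidite.
The varve at the sediment surface is 1906 CE, so the turbidite dates to 1906 − 751 = 1155 CE.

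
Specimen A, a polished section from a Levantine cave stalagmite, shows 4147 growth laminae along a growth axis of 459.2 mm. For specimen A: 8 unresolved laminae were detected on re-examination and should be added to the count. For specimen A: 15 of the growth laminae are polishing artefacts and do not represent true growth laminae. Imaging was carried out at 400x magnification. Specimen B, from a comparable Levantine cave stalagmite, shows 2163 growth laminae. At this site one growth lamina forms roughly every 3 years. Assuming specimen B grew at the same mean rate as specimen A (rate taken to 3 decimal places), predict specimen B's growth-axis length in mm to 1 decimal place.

Specimen A: after corrections the count is 4147 − 15 + 8 = 4140 growth laminae.
Specimen A: 4140 growth laminae at 3 years each span 4140 × 3 = 12420 years.
A: Extension rate ≈ 459.2 / 12420 = 0.037 mm/year.
Specimen B: at 3 years per growth lamina, 2163 × 3 = 6489 years. B's length ≈ 0.037 × 6489 = 240.1 mm.

240.1 mm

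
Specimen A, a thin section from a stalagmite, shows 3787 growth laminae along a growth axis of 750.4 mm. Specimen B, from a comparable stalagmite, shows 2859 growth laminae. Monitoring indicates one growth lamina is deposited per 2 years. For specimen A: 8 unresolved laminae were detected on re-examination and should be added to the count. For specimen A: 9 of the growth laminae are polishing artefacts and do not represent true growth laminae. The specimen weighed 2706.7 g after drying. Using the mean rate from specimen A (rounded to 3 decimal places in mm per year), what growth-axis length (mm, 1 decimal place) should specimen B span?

Specimen A: correcting the raw count gives 3787 − 9 + 8 = 3786 true growth laminae.
Specimen A: 3786 growth laminae at 2 years each span 3786 × 2 = 7572 years.
A: 750.4 mm over 7572 years gives 750.4 / 7572 ≈ 0.099 mm per year.
Specimen B: 2859 growth laminae at 2 years each span 2859 × 2 = 5718 years. For B, 0.099 mm/year × 5718 years = 566.1 mm.

566.1 mm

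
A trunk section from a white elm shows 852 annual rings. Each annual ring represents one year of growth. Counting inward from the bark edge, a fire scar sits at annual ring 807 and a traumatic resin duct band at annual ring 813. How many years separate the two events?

6 years

The two markers are separated by 813 − 807 = 6 annual rings.
One annual ring per year makes the interval 6 years.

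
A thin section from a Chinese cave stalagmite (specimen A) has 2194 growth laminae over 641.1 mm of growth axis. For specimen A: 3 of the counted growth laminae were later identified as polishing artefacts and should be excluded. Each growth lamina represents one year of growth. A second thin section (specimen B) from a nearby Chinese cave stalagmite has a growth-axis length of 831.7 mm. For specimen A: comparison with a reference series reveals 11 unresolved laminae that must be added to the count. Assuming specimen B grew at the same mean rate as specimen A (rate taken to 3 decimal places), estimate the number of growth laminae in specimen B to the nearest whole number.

2858 growth laminae

Specimen A: adjusted count: 2194 − 3 + 11 = 2202 growth laminae.
A: Extension rate ≈ 641.1 / 2202 = 0.291 mm/yr.
For B, 831.7 / 0.291 = 2858.08 years ≈ 2858 growth laminae.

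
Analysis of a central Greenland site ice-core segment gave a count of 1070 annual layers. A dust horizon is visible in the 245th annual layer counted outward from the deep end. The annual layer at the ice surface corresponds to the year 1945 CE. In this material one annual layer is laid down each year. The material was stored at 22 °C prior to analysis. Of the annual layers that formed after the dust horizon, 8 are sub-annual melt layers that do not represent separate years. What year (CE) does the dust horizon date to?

1128 CE

Between annual layer 245 and the ice surface there are 1070 − 245 = 825 annual layers.
Removing the 8 false annual layers leaves 825 − 8 = 817 true annual layers beyond the dust horizon.
The annual layer at the ice surface is 1945 CE, so the dust horizon dates to 1945 − 817 = 1128 CE.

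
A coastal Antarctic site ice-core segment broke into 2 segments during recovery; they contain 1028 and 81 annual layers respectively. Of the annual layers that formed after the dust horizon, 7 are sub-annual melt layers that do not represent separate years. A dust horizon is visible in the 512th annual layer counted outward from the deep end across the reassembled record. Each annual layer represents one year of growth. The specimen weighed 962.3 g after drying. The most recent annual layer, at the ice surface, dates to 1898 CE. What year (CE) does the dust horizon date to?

Total annual layers = 1028 + 81 = 1109.
The dust horizon sits at annual layer 512 from the deep end, so 1109 − 512 = 597 annual layers formed after it.
597 − 7 false = 590 true annual layers after the dust horizon.
Counting back 590 years from 1898 CE places the dust horizon in 1898 − 590 = 1308 CE.

1308 CE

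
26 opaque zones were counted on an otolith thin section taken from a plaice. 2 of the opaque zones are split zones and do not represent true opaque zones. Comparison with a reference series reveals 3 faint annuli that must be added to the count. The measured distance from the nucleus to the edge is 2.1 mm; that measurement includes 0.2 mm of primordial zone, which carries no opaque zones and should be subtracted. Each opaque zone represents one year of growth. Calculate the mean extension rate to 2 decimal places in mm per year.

Adjusted count: 26 − 2 + 3 = 27 opaque zones.
The growth record spans 2.1 − 0.2 = 1.9 mm.
Extension rate ≈ 1.9 / 27 = 0.07 mm per year.

0.07 mm per year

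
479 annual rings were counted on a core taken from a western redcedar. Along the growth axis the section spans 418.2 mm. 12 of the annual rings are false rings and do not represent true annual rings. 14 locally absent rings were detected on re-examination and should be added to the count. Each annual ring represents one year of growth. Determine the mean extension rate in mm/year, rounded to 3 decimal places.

True annual ring count = 479 − 12 + 14 = 481.
Mean rate = 418.2 mm / 481 years ≈ 0.869 mm/year.

0.869 mm/year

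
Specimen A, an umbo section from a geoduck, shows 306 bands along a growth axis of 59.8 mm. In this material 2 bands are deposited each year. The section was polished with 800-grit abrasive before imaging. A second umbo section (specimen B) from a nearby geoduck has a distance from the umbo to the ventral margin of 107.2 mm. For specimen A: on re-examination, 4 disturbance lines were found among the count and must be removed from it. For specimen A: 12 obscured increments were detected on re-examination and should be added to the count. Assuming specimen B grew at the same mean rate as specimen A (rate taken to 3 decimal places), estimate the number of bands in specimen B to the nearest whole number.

563 bands

Specimen A: correcting the raw count gives 306 − 4 + 12 = 314 true bands.
Specimen A: dividing by 2 bands per year: 314 / 2 = 157 years.
A: 59.8 mm over 157 years gives 59.8 / 157 ≈ 0.381 mm/year.
B spans 107.2 / 0.381 = 281.36 years; at 2 bands per year that is 281.36 × 2 ≈ 563 bands.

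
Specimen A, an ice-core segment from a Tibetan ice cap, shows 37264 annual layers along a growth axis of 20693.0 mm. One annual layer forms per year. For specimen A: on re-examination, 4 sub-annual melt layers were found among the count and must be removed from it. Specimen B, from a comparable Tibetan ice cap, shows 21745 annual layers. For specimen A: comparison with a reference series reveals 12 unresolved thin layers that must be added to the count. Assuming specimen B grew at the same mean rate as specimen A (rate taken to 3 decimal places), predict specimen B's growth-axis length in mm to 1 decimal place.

12068.5 mm

Specimen A: correcting the raw count gives 37264 − 4 + 12 = 37272 true annual layers.
A: Mean rate = 20693.0 mm / 37272 years ≈ 0.555 mm/year.
Length of B = 0.555 × 21745 = 12068.5 mm.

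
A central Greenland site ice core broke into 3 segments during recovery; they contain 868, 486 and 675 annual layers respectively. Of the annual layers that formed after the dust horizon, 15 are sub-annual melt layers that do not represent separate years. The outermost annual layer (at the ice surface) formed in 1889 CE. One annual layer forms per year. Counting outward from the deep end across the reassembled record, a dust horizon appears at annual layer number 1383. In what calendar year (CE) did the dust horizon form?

1258 CE

Total annual layers = 868 + 486 + 675 = 2029.
2029 − 1383 = 646 annual layers lie beyond the dust horizon toward the ice surface.
646 − 15 false = 631 true annual layers after the dust horizon.
Counting back 631 years from 1889 CE places the dust horizon in 1889 − 631 = 1258 CE.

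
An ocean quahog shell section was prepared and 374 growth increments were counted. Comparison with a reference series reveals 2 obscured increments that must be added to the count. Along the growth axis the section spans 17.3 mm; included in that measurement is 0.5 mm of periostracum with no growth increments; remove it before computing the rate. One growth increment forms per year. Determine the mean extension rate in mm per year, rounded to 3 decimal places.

0.045 mm per year

True growth increment count = 374 + 2 = 376.
Net length = 17.3 − 0.5 = 16.8 mm.
Extension rate ≈ 16.8 / 376 = 0.045 mm per year.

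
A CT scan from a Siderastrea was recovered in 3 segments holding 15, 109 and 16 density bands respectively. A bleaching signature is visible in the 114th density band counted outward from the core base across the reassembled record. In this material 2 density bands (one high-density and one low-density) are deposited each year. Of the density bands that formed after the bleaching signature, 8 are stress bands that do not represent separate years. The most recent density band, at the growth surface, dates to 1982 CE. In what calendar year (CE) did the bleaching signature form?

1973 CE

Total density bands = 15 + 109 + 16 = 140.
Between density band 114 and the growth surface there are 140 − 114 = 26 density bands.
26 − 8 false = 18 true density bands after the bleaching signature.
18 density bands at 2 per year is 18 / 2 = 9 years.
Counting back 9 years from 1982 CE places the bleaching signature in 1982 − 9 = 1973 CE.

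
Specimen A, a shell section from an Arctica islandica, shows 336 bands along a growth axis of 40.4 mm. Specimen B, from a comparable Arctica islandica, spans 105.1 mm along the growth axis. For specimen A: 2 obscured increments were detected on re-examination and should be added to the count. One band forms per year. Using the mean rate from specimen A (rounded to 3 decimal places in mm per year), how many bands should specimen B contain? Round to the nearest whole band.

Specimen A: correcting the raw count gives 336 + 2 = 338 true bands.
A: Extension rate ≈ 40.4 / 338 = 0.120 mm/year.
B spans 105.1 / 0.120 = 875.83 years ≈ 876 bands.

876 bands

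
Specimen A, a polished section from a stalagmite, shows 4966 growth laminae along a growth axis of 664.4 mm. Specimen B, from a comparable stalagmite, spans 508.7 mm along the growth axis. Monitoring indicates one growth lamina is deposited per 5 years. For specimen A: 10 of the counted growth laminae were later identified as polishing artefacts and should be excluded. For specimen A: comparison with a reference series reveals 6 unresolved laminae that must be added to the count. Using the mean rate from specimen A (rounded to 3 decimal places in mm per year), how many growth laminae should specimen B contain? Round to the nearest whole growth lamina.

3768 growth laminae

Specimen A: adjusted count: 4966 − 10 + 6 = 4962 growth laminae.
Specimen A: 4962 growth laminae at 5 years each span 4962 × 5 = 24810 years.
A: Extension rate ≈ 664.4 / 24810 = 0.027 mm/yr.
Specimen B: 508.7 mm / 0.027 mm per year = 18840.74 years; at 5 years per growth lamina that is 18840.74 / 5 ≈ 3768 growth laminae.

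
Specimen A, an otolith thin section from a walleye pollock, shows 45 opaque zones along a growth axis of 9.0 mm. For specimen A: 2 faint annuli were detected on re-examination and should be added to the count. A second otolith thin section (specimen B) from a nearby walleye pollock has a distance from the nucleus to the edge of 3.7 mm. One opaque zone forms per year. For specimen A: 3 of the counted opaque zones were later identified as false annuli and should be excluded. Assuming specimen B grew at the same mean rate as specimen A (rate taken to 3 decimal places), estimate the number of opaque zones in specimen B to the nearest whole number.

Specimen A: true opaque zone count = 45 − 3 + 2 = 44.
A: Extension rate ≈ 9.0 / 44 = 0.205 mm per year.
For B, 3.7 / 0.205 = 18.05 years ≈ 18 opaque zones.

18 opaque zones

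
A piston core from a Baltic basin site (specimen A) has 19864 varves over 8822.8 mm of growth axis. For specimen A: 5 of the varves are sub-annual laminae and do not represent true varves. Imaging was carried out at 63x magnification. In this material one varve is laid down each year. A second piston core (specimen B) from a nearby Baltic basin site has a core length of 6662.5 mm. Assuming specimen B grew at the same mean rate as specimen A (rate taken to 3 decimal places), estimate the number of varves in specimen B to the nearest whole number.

15006 varves

Specimen A: true varve count = 19864 − 5 = 19859.
A: 8822.8 mm over 19859 years gives 8822.8 / 19859 ≈ 0.444 mm/yr.
Specimen B: 6662.5 mm / 0.444 mm per year = 15005.63 years ≈ 15006 varves.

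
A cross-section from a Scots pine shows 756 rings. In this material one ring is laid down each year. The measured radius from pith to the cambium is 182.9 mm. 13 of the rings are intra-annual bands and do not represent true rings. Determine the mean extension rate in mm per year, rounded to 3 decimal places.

0.246 mm per year

After corrections the count is 756 − 13 = 743 rings.
182.9 mm over 743 years gives 182.9 / 743 ≈ 0.246 mm per year.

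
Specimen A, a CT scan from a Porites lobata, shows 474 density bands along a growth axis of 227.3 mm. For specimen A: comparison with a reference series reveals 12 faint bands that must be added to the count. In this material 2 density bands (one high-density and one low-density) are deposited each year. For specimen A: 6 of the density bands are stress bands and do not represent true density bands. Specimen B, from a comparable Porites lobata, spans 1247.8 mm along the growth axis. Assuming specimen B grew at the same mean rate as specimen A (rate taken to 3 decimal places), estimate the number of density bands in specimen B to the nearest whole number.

2635 density bands

Specimen A: true density band count = 474 − 6 + 12 = 480.
Specimen A: 480 density bands at 2 per year is 480 / 2 = 240 years.
A: Extension rate ≈ 227.3 / 240 = 0.947 mm per year.
B spans 1247.8 / 0.947 = 1317.63 years; at 2 density bands per year that is 1317.63 × 2 ≈ 2635 density bands.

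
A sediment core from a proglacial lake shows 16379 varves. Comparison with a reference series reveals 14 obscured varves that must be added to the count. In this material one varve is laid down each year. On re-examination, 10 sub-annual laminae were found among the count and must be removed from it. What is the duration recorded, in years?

After corrections the count is 16379 − 10 + 14 = 16383 varves.
One varve per year makes the duration 16383 years.

16383 years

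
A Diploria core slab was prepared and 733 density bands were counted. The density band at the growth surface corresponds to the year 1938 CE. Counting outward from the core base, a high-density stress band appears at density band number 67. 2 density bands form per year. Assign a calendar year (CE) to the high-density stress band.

1605 CE

The high-density stress band sits at density band 67 from the core base, so 733 − 67 = 666 density bands formed after it.
666 density bands at 2 per year is 666 / 2 = 333 years.
The density band at the growth surface is 1938 CE, so the high-density stress band dates to 1938 − 333 = 1605 CE.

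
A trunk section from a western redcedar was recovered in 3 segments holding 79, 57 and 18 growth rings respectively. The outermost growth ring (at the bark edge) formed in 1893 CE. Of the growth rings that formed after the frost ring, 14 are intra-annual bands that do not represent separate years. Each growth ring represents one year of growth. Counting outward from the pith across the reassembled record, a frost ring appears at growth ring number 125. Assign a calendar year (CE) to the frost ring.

Total growth rings = 79 + 57 + 18 = 154.
154 − 125 = 29 growth rings lie beyond the frost ring toward the bark edge.
Removing the 14 false growth rings leaves 29 − 14 = 15 true growth rings beyond the frost ring.
1893 − 15 = 1878 CE.

1878 CE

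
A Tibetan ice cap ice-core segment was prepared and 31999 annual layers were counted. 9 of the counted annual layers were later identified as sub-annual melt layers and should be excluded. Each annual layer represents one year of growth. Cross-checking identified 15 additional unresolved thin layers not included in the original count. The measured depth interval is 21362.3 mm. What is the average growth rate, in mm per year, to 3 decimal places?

0.667 mm per year

Adjusted count: 31999 − 9 + 15 = 32005 annual layers.
Extension rate ≈ 21362.3 / 32005 = 0.667 mm per year.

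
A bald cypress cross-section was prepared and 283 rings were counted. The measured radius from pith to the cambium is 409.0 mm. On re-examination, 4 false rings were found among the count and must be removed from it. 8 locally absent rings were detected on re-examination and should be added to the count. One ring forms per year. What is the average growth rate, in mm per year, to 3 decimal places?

True ring count = 283 − 4 + 8 = 287.
Extension rate ≈ 409.0 / 287 = 1.425 mm per year.

1.425 mm per year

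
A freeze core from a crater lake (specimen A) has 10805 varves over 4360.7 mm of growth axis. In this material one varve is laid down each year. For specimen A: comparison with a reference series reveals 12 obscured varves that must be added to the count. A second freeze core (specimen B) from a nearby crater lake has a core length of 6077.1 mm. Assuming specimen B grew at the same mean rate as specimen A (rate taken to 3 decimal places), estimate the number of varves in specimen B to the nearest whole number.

Specimen A: true varve count = 10805 + 12 = 10817.
A: Extension rate ≈ 4360.7 / 10817 = 0.403 mm/yr.
For B, 6077.1 / 0.403 = 15079.65 years ≈ 15080 varves.

15080 varves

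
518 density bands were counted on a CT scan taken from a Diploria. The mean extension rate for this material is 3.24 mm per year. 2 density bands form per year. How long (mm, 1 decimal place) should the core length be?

518 density bands at 2 per year is 518 / 2 = 259 years.
259 years at 3.24 mm/year gives 3.24 × 259 = 839.2 mm.

839.2 mm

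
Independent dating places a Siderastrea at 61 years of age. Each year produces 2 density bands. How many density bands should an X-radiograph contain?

122 density bands

With 2 density bands per year, 61 years would produce 61 × 2 = 122 density bands.
So 122 density bands should be present.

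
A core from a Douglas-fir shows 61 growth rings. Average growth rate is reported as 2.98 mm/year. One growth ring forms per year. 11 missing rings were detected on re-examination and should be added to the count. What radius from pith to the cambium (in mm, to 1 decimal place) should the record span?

214.6 mm

Adjusted count: 61 + 11 = 72 growth rings.
72 years at 2.98 mm/year gives 2.98 × 72 = 214.6 mm.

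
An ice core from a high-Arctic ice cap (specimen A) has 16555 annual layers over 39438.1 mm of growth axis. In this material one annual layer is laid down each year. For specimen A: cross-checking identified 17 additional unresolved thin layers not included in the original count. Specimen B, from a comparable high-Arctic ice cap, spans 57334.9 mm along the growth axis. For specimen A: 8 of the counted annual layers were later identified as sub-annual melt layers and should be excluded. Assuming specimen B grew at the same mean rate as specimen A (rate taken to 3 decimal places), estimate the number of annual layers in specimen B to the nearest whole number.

24080 annual layers

Specimen A: after corrections the count is 16555 − 8 + 17 = 16564 annual layers.
A: Mean rate = 39438.1 mm / 16564 years ≈ 2.381 mm/year.
Specimen B: 57334.9 mm / 2.381 mm per year = 24080.18 years ≈ 24080 annual layers.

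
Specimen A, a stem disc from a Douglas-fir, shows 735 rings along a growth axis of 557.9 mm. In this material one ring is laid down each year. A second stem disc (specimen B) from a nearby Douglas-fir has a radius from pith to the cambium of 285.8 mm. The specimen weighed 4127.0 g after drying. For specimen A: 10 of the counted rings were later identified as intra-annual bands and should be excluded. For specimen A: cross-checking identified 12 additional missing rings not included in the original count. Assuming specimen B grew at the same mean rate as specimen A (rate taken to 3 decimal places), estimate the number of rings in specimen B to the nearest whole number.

378 rings

Specimen A: true ring count = 735 − 10 + 12 = 737.
A: Extension rate ≈ 557.9 / 737 = 0.757 mm/year.
B spans 285.8 / 0.757 = 377.54 years ≈ 378 rings.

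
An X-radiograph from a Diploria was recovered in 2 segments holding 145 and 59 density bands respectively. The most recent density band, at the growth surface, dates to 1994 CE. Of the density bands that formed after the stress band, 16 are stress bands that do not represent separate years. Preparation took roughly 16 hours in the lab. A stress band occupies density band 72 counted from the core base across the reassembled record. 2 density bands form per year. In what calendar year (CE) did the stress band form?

Total density bands = 145 + 59 = 204.
The stress band sits at density band 72 from the core base, so 204 − 72 = 132 density bands formed after it.
Excluding 16 false density bands: 132 − 16 = 116.
With 2 density bands per year, 116 / 2 = 58 years.
1994 − 58 = 1936 CE.

1936 CE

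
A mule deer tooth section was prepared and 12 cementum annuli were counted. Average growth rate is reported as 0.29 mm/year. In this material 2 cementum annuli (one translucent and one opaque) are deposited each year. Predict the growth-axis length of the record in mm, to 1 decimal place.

Dividing by 2 cementum annuli per year: 12 / 2 = 6 years.
6 years at 0.29 mm/year gives 0.29 × 6 = 1.7 mm.

1.7 mm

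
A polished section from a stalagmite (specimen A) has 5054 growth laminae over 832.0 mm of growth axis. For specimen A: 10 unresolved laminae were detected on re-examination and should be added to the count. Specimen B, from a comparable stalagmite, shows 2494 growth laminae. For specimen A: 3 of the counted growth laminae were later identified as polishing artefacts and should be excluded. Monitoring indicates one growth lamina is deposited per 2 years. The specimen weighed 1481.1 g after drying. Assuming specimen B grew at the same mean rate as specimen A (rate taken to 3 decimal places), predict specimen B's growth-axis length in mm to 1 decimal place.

409.0 mm

Specimen A: correcting the raw count gives 5054 − 3 + 10 = 5061 true growth laminae.
Specimen A: multiplying by 2 years per growth lamina: 5061 × 2 = 10122 years.
A: 832.0 mm over 10122 years gives 832.0 / 10122 ≈ 0.082 mm/year.
Specimen B: at 2 years per growth lamina, 2494 × 2 = 4988 years. Length of B = 0.082 × 4988 = 409.0 mm.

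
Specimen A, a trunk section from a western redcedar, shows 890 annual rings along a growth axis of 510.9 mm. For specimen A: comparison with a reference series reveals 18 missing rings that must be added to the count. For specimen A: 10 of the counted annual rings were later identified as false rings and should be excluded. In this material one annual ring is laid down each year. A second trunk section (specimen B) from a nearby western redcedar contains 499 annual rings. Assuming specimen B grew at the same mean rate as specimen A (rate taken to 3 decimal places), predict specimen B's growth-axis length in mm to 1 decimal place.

Specimen A: correcting the raw count gives 890 − 10 + 18 = 898 true annual rings.
A: Mean rate = 510.9 mm / 898 years ≈ 0.569 mm per year.
Length of B = 0.569 × 499 = 283.9 mm.

283.9 mm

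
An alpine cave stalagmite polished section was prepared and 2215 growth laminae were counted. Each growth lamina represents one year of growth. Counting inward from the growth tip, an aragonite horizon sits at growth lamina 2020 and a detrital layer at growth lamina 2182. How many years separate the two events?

162 years

The two markers are separated by 2182 − 2020 = 162 growth laminae.
One growth lamina per year makes the interval 162 years.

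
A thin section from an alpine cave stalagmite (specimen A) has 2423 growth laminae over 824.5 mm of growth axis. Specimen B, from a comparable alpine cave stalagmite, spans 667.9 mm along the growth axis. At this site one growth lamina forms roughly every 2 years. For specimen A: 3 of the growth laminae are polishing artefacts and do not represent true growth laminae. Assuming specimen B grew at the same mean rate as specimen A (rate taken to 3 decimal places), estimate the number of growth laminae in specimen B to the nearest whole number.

Specimen A: true growth lamina count = 2423 − 3 = 2420.
Specimen A: multiplying by 2 years per growth lamina: 2420 × 2 = 4840 years.
A: Mean rate = 824.5 mm / 4840 years ≈ 0.170 mm/yr.
For B, 667.9 / 0.170 = 3928.82 years; at 2 years per growth lamina that is 3928.82 / 2 ≈ 1964 growth laminae.

1964 growth laminae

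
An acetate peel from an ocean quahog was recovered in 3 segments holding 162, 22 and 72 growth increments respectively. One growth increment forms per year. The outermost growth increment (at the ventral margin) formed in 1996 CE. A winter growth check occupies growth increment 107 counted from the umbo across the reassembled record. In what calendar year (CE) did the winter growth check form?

1847 CE

Total growth increments = 162 + 22 + 72 = 256.
256 − 107 = 149 growth increments lie beyond the winter growth check toward the ventral margin.
The growth increment at the ventral margin is 1996 CE, so the winter growth check dates to 1996 − 149 = 1847 CE.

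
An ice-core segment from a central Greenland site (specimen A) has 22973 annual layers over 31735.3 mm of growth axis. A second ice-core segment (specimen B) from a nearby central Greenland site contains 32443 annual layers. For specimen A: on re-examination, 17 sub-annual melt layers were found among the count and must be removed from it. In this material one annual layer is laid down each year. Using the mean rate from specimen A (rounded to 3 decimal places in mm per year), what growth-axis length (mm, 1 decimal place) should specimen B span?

Specimen A: after corrections the count is 22973 − 17 = 22956 annual layers.
A: 31735.3 mm over 22956 years gives 31735.3 / 22956 ≈ 1.382 mm/year.
Length of B = 1.382 × 32443 = 44836.2 mm.

44836.2 mm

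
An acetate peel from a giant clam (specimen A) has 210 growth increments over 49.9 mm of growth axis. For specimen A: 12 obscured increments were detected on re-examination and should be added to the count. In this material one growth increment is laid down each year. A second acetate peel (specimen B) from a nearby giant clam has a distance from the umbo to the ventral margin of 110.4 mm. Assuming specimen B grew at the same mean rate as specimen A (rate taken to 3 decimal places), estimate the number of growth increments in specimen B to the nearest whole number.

491 growth increments

Specimen A: adjusted count: 210 + 12 = 222 growth increments.
A: Extension rate ≈ 49.9 / 222 = 0.225 mm/year.
Specimen B: 110.4 mm / 0.225 mm per year = 490.67 years ≈ 491 growth increments.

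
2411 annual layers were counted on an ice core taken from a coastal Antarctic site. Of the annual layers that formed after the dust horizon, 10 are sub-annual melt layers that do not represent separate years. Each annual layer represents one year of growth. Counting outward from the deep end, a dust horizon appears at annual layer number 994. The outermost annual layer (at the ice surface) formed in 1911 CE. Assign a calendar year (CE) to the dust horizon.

2411 − 994 = 1417 annual layers lie beyond the dust horizon toward the ice surface.
1417 − 10 false = 1407 true annual layers after the dust horizon.
The annual layer at the ice surface is 1911 CE, so the dust horizon dates to 1911 − 1407 = 504 CE.

504 CE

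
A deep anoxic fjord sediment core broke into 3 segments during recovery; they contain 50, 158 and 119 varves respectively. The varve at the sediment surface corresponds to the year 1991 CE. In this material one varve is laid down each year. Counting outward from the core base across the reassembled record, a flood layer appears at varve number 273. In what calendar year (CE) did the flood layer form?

1937 CE

Total varves = 50 + 158 + 119 = 327.
The flood layer sits at varve 273 from the core base, so 327 − 273 = 54 varves formed after it.
1991 − 54 = 1937 CE.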